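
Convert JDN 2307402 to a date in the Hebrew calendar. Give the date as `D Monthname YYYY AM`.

The Gregorian equivalent of JDN 2307402 is 8 May 1605.
In the Hebrew calendar that day is 20 Iyar 5365 AM.

20 Iyar 5365 AM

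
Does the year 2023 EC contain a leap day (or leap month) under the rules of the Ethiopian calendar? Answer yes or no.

yes

2023 mod 4 = 3; in the Ethiopian calendar a year is leap when year mod 4 = 3, so it is a leap year.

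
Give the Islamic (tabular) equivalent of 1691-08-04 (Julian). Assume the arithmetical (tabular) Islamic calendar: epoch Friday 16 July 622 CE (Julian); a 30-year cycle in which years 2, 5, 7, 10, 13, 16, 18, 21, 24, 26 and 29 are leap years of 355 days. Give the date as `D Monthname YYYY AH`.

Both dates share Julian Day Number 2338911; in the tabular Islamic calendar that is 19 Dhu al-Qa'dah 1102 AH.

19 Dhu al-Qa'dah 1102 AH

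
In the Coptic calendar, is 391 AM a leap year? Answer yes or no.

391 mod 4 = 3; in the Coptic calendar a year is leap when year mod 4 = 3, so it is a leap year.

yes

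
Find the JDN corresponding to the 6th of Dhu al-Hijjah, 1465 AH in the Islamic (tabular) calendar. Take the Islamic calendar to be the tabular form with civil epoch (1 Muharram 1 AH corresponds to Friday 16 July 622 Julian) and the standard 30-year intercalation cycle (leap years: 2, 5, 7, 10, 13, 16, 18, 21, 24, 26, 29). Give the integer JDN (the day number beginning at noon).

2467563

In the Gregorian calendar the same day is 9 November 2043.
JDN 2400001 is 17 November 1858 CE (Gregorian), MJD 0; the target day is +67562 days from there, so JDN = 2467563.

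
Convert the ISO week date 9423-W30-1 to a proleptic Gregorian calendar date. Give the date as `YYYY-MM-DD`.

ISO week 1 of 9423 is the week containing the first Thursday of 9423.
Week 30, day 1 (Monday) lands on 9423-07-21.

9423-07-21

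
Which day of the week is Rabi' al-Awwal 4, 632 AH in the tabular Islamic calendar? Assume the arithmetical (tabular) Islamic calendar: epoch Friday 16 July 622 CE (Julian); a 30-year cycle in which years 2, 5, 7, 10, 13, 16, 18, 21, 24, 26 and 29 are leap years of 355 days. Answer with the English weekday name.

Monday

In the proleptic Gregorian calendar this is 4 December 1234 (JDN 2172107).
2172107 ≡ 0 (mod 7); counting from Monday = 0 gives Monday.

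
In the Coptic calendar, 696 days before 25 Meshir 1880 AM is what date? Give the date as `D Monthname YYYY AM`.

The starting date is JDN 2511509; 2511509 − 696 = 2510813.
JDN 2510813 corresponds to 30 Paremhat 1878 AM.

30 Paremhat 1878 AM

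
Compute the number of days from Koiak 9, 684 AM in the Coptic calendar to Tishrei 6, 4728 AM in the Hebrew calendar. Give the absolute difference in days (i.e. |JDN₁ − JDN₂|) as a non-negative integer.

85

JDN of the first date = 2074594.
JDN of the second date = 2074509.
|2074509 − 2074594| = 85.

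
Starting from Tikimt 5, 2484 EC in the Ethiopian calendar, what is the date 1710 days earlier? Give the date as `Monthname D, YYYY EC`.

Counting 1710 days back from JDN 2631171 reaches JDN 2629461, which is Yekatit 2, 2479 EC.

Yekatit 2, 2479 EC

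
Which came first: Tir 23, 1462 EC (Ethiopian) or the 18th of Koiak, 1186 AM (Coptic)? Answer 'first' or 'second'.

The two dates have Julian Day Numbers 2257993 and 2257958 respectively.
Since 2257958 < 2257993, the second date comes first.

second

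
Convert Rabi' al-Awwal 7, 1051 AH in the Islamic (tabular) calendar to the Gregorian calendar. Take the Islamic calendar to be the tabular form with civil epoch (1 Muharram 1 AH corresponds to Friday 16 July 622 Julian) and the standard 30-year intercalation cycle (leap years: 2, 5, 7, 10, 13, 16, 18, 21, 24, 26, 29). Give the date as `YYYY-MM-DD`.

Both dates share Julian Day Number 2320590; in the Gregorian calendar that is 16 June 1641 CE.

1641-06-16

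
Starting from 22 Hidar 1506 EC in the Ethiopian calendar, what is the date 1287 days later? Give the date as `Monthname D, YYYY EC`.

Sene 3, 1509 EC

JDN of 22 Hidar 1506 EC = 2274003.
2274003 + 1287 = 2275290.
JDN 2275290 in the Ethiopian calendar is Sene 3, 1509 EC.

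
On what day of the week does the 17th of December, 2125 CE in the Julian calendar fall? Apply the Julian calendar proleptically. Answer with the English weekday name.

In the Gregorian calendar this is 31 December 2125 (JDN 2497565).
Since JDN mod 7 = 0 (0 = Monday), the day is Monday.

Monday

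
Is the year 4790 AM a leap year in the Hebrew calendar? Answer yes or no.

no

Hebrew year 4790 is year 2 of its 19-year Metonic cycle; leap years are at positions 3, 6, 8, 11, 14, 17, 19, so it is a common year (12 months).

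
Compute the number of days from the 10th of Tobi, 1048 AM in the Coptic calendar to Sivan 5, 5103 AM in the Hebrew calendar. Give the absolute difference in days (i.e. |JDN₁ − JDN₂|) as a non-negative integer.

First date → JDN 2207576; second date → JDN 2211737.
The interval is |2207576 − 2211737| = 4161 days.

4161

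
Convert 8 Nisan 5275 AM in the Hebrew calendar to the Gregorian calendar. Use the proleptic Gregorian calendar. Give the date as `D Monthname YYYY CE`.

3 April 1515 CE

Both dates share Julian Day Number 2274494; in the Gregorian calendar that is 3 April 1515 CE.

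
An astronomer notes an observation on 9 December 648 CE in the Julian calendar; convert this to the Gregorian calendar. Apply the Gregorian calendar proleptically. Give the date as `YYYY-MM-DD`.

0648-12-12

For dates in this range the Gregorian date is 3 days ahead of the Julian.
9 December 648 Julian + 3 days → 12 December 648 Gregorian.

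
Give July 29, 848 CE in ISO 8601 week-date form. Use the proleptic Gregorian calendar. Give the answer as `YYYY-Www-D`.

0848-W31-3

The weekday is Wednesday (ISO weekday 3).
That Wednesday belongs to ISO week 31 of ISO year 848.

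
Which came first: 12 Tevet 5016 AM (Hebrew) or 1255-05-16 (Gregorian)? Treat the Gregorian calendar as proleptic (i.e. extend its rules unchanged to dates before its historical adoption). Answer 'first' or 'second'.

The two dates have Julian Day Numbers 2179792 and 2179575 respectively.
Since 2179575 < 2179792, the second date comes first.

second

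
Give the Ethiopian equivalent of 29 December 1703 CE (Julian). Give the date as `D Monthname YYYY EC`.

2 Tir 1696 EC

The source date corresponds to 9 January 1704 in the Gregorian calendar (JDN 2343441).
That day falls on 2 Tir 1696 EC in the Ethiopian calendar.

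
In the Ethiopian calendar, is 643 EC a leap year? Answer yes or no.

643 mod 4 = 3; in the Ethiopian calendar a year is leap when year mod 4 = 3, so it is a leap year.

yes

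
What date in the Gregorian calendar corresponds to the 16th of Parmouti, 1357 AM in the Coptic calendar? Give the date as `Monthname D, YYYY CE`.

Julian Day Number of the source date = 2320534.
Converting JDN 2320534 to the Gregorian calendar gives 21 April 1641 CE.

April 21, 1641 CE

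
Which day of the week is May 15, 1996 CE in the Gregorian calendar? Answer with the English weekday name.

Wednesday

Since JDN mod 7 = 2 (0 = Monday), the day is Wednesday.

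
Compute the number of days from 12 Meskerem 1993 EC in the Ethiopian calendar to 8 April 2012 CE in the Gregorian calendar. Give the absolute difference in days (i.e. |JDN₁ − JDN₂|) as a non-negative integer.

4216

JDN of the first date = 2451810.
JDN of the second date = 2456026.
|2456026 − 2451810| = 4216.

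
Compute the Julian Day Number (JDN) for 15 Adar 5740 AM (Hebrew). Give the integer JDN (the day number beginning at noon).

2444302

Equivalently 3 March 1980 (Gregorian).
JDN 2299161 is 15 October 1582 CE (Gregorian); the target day is +145141 days from there, so JDN = 2444302.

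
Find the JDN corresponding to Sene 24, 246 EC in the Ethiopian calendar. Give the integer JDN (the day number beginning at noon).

1814000

In the proleptic Gregorian calendar the same day is 18 June 254.
JDN 2400001 is 17 November 1858 CE (Gregorian), MJD 0; the target day is −586001 days from there, so JDN = 1814000.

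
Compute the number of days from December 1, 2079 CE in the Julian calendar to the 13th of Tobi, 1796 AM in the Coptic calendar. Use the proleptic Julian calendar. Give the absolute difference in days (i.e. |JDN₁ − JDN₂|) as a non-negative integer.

JDN of the first date = 2480747.
JDN of the second date = 2480786.
|2480786 − 2480747| = 39.

39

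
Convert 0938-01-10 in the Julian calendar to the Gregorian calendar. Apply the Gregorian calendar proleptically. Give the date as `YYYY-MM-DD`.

The Julian–Gregorian offset here is 5 days (Julian trailing).
10 January 938 Julian + 5 days → 15 January 938 Gregorian.

0938-01-15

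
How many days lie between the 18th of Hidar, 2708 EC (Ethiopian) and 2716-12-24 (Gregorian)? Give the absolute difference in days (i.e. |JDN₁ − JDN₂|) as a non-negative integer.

First date → JDN 2713030; second date → JDN 2713416.
The interval is |2713030 − 2713416| = 386 days.

386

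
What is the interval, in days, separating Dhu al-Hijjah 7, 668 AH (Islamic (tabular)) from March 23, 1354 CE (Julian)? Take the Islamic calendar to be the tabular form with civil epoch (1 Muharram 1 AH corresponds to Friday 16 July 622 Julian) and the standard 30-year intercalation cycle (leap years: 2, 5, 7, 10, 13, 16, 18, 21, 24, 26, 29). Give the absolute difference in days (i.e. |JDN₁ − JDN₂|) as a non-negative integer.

30554

First date → JDN 2185134; second date → JDN 2215688.
The interval is |2185134 − 2215688| = 30554 days.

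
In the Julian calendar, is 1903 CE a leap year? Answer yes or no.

no

1903 mod 4 = 3, so it is a common year in the Julian calendar.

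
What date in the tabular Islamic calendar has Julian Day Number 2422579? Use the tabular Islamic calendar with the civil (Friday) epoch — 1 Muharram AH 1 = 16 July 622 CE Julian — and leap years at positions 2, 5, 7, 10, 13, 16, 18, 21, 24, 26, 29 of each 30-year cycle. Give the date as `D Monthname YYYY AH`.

27 Dhu al-Hijjah 1338 AH

The Gregorian equivalent of JDN 2422579 is 11 September 1920.
In the tabular Islamic calendar that day is 27 Dhu al-Hijjah 1338 AH.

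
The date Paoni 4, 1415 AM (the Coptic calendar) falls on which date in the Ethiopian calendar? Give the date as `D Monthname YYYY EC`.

4 Sene 1691 EC

Julian Day Number of the source date = 2341766.
Converting JDN 2341766 to the Ethiopian calendar gives 4 Sene 1691 EC.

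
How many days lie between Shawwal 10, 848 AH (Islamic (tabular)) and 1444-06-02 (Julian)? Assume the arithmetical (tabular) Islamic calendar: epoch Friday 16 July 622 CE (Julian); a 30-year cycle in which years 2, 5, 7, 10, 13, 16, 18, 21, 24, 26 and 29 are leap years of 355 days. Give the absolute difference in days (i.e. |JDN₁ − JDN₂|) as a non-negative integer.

First date → JDN 2248864; second date → JDN 2248632.
The interval is |2248864 − 2248632| = 232 days.

232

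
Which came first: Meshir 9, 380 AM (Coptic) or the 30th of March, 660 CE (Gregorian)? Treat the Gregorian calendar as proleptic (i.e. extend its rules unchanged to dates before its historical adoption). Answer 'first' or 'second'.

First date → JDN 1963618; second date → JDN 1962209.
JDN 1962209 < JDN 1963618, so the second date is earlier.

second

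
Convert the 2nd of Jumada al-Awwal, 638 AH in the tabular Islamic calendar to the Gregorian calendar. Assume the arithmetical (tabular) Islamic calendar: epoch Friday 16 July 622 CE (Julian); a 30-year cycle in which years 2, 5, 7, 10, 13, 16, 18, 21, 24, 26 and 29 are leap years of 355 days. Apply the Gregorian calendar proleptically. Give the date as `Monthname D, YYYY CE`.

Both dates share Julian Day Number 2174291; in the Gregorian calendar that is 26 November 1240 CE.

November 26, 1240 CE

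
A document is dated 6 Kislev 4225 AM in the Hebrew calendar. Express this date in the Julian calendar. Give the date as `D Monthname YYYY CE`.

The source date corresponds to 22 November 464 in the proleptic Gregorian calendar (JDN 1890859).
That day falls on 21 November 464 CE in the Julian calendar.

21 November 464 CE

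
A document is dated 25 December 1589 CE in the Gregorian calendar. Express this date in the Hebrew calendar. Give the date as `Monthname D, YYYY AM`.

Tevet 18, 5350 AM

Julian Day Number of the source date = 2301789.
Converting JDN 2301789 to the Hebrew calendar gives 18 Tevet 5350 AM.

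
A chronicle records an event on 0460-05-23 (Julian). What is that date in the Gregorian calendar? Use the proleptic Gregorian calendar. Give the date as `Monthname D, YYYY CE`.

May 24, 460 CE

At this point the Julian calendar is 1 day behind the Gregorian.
23 May 460 Julian + 1 day → 24 May 460 Gregorian.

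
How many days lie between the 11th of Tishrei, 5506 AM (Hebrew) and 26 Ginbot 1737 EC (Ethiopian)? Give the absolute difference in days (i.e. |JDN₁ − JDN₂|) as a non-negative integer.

128

First date → JDN 2358688; second date → JDN 2358560.
The interval is |2358688 − 2358560| = 128 days.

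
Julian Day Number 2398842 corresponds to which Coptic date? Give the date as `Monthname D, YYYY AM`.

The Gregorian equivalent of JDN 2398842 is 15 September 1855.
In the Coptic calendar that day is Thout 5, 1572 AM.

Thout 5, 1572 AM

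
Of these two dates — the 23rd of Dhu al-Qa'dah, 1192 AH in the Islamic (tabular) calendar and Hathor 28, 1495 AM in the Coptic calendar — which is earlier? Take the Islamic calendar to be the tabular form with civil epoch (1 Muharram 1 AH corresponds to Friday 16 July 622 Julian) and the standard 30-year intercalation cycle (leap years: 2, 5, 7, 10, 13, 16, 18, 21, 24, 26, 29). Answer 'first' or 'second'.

First date → JDN 2370808; second date → JDN 2370800.
JDN 2370800 < JDN 2370808, so the second date is earlier.

second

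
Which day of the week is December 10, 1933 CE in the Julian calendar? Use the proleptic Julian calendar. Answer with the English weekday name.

Saturday

This is JDN 2427430 (23 December 1933 Gregorian).
2427430 ≡ 5 (mod 7); counting from Monday = 0 gives Saturday.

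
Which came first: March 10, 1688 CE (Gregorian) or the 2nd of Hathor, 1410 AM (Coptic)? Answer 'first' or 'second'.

Converting both to JDN: 2337659 vs 2339728; the smaller is the first.

first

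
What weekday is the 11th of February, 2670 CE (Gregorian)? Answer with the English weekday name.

Friday

Since JDN mod 7 = 4 (0 = Monday), the day is Friday.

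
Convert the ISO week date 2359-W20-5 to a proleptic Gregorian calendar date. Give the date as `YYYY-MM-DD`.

ISO week 1 of 2359 is the week containing the first Thursday of 2359.
Week 20, day 5 (Friday) lands on 2359-05-15.

2359-05-15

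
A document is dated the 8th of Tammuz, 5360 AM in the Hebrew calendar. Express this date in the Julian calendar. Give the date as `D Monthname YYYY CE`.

Both dates share Julian Day Number 2305619; in the Julian calendar that is 10 June 1600 CE.

10 June 1600 CE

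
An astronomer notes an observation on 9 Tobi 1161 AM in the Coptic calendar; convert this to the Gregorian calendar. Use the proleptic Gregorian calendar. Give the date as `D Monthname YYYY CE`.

13 January 1445 CE

Julian Day Number of the source date = 2248848.
Converting JDN 2248848 to the Gregorian calendar gives 13 January 1445 CE.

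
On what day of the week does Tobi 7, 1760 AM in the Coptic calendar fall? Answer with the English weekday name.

Saturday

This is JDN 2467631 (16 January 2044 Gregorian).
JDN 2467631 mod 7 = 5, and JDN 0 was a Monday, so this is a Saturday.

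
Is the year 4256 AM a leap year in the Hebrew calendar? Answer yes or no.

yes

Hebrew year 4256 is year 19 of its 19-year Metonic cycle; leap years are at positions 3, 6, 8, 11, 14, 17, 19, so it is a leap year (13 months).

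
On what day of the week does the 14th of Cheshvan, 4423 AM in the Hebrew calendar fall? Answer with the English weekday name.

Tuesday

Equivalently 4 November 662 Gregorian, JDN 1963158.
1963158 ≡ 1 (mod 7); counting from Monday = 0 gives Tuesday.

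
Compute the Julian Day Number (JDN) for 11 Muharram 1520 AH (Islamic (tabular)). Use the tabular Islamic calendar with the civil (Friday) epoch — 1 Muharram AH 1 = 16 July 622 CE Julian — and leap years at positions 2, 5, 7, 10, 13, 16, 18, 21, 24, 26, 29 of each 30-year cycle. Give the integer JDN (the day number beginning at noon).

In the Gregorian calendar the same day is 4 May 2096.
JDN 2451545 is 1 January 2000 CE (Gregorian); the target day is +35188 days from there, so JDN = 2486733.

2486733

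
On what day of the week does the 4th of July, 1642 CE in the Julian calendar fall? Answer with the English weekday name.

Monday

This is JDN 2320983 (14 July 1642 Gregorian).
2320983 ≡ 0 (mod 7); counting from Monday = 0 gives Monday.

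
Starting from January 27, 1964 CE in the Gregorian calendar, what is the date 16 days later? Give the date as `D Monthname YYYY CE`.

Counting 16 days forward from JDN 2438422 reaches JDN 2438438, which is 12 February 1964 CE.

12 February 1964 CE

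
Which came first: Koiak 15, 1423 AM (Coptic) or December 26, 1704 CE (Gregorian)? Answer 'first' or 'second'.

second

Converting both to JDN: 2344519 vs 2343793; the smaller is the second.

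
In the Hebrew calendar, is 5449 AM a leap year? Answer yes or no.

Hebrew year 5449 is year 15 of its 19-year Metonic cycle; leap years are at positions 3, 6, 8, 11, 14, 17, 19, so it is a common year (12 months).

no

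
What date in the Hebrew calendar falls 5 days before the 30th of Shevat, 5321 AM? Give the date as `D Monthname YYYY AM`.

Counting 5 days back from JDN 2291260 reaches JDN 2291255, which is 25 Shevat 5321 AM.

25 Shevat 5321 AM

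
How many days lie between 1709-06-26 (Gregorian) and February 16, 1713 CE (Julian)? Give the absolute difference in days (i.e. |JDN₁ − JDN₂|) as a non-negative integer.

1342

First date → JDN 2345436; second date → JDN 2346778.
The interval is |2345436 − 2346778| = 1342 days.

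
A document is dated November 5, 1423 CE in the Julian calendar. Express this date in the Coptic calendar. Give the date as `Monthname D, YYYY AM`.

Hathor 8, 1140 AM

Julian Day Number of the source date = 2241117.
Converting JDN 2241117 to the Coptic calendar gives 8 Hathor 1140 AM.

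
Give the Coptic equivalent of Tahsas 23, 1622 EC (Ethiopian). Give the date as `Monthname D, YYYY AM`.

Koiak 23, 1346 AM

Julian Day Number of the source date = 2316403.
Converting JDN 2316403 to the Coptic calendar gives 23 Koiak 1346 AM.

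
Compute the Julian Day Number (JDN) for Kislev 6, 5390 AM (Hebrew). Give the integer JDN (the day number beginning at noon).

2316365

In the Gregorian calendar the same day is 21 November 1629.
JDN 2299161 is 15 October 1582 CE (Gregorian); the target day is +17204 days from there, so JDN = 2316365.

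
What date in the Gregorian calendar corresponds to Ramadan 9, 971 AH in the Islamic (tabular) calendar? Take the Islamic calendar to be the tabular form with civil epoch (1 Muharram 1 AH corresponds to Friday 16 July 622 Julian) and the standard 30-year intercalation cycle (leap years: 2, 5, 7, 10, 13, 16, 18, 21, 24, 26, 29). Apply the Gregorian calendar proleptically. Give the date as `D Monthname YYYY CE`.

Julian Day Number of the source date = 2292420.
Converting JDN 2292420 to the Gregorian calendar gives 1 May 1564 CE.

1 May 1564 CE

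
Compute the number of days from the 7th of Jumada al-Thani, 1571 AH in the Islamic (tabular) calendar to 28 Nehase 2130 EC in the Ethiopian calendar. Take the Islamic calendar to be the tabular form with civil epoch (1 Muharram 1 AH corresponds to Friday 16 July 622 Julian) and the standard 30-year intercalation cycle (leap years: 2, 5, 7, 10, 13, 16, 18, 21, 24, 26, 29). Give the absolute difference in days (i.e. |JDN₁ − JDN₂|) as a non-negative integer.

First date → JDN 2504950; second date → JDN 2502195.
The interval is |2504950 − 2502195| = 2755 days.

2755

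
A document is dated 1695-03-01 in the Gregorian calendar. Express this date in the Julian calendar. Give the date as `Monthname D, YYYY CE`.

February 19, 1695 CE

At this point the Julian calendar is 10 days behind the Gregorian.
1 March 1695 Gregorian − 10 days → 19 February 1695 Julian.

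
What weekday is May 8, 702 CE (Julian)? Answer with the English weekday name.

Monday

This is JDN 1977591 (12 May 702 Gregorian).
1977591 ≡ 0 (mod 7); counting from Monday = 0 gives Monday.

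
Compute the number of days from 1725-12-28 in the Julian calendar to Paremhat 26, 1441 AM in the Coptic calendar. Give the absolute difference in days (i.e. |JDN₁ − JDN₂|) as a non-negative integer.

JDN of the first date = 2351476.
JDN of the second date = 2351195.
|2351195 − 2351476| = 281.

281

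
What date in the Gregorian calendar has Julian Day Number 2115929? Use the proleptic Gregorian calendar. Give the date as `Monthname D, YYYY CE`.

February 11, 1081 CE

Counting from JDN 2299161 = 15 Oct 1582 gives an offset of -183232 days.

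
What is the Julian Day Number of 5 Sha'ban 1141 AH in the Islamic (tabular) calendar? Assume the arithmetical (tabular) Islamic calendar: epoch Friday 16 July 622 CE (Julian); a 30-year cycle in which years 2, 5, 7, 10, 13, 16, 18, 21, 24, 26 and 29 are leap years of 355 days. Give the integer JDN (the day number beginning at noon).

2352629

Equivalently 6 March 1729 (Gregorian).
JDN 2451545 is 1 January 2000 CE (Gregorian); the target day is −98916 days from there, so JDN = 2352629.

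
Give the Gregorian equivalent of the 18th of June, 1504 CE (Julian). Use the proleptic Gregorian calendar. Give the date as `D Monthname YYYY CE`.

At this point the Julian calendar is 10 days behind the Gregorian.
18 June 1504 Julian + 10 days → 28 June 1504 Gregorian.

28 June 1504 CE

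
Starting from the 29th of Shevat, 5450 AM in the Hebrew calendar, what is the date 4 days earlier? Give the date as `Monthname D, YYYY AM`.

Shevat 25, 5450 AM

JDN of the 29th of Shevat, 5450 AM = 2338359.
2338359 − 4 = 2338355.
JDN 2338355 in the Hebrew calendar is Shevat 25, 5450 AM.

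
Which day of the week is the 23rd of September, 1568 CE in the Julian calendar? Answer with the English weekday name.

Thursday

Equivalently 3 October 1568 Gregorian, JDN 2294036.
JDN 2294036 mod 7 = 3, and JDN 0 was a Monday, so this is a Thursday.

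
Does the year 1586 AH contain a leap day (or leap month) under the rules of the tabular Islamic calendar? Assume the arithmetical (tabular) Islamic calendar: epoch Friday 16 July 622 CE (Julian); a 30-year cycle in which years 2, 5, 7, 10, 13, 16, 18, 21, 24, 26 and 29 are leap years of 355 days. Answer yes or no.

yes

Year 1586 AH is year 26 of its 30-year cycle; leap positions are 2, 5, 7, 10, 13, 16, 18, 21, 24, 26, 29, so it is a leap year (355 days).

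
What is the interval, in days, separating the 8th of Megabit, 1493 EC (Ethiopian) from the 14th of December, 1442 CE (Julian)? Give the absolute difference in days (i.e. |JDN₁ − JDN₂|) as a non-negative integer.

21265

First date → JDN 2269361; second date → JDN 2248096.
The interval is |2269361 − 2248096| = 21265 days.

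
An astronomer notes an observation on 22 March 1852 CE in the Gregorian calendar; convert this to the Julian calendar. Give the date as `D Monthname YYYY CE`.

10 March 1852 CE

The Julian–Gregorian offset here is 12 days (Julian trailing).
22 March 1852 Gregorian − 12 days → 10 March 1852 Julian.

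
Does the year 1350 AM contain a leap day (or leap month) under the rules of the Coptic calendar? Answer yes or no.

1350 mod 4 = 2; in the Coptic calendar a year is leap when year mod 4 = 3, so it is a common year.

no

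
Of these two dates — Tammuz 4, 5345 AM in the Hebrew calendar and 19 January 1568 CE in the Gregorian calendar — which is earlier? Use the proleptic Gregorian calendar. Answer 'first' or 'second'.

second

The two dates have Julian Day Numbers 2300151 and 2293778 respectively.
Since 2293778 < 2300151, the second date comes first.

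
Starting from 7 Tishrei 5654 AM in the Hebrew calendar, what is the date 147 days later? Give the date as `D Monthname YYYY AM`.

5 Adar I 5654 AM

JDN of 7 Tishrei 5654 AM = 2412724.
2412724 + 147 = 2412871.
JDN 2412871 in the Hebrew calendar is 5 Adar I 5654 AM.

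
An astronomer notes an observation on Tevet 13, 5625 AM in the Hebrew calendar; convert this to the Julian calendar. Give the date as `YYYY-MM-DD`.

1864-12-30

Both dates share Julian Day Number 2402248; in the Julian calendar that is 30 December 1864 CE.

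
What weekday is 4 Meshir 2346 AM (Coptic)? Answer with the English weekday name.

Tuesday

Equivalently 16 February 2630 Gregorian, JDN 2681694.
JDN 2681694 mod 7 = 1, and JDN 0 was a Monday, so this is a Tuesday.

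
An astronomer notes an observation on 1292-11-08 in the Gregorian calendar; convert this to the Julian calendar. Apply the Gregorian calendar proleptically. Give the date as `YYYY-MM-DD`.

For dates in this range the Gregorian date is 7 days ahead of the Julian.
8 November 1292 Gregorian − 7 days → 1 November 1292 Julian.

1292-11-01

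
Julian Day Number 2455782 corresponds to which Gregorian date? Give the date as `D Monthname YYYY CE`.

8 August 2011 CE

Counting from JDN 2299161 = 15 Oct 1582 gives an offset of 156621 days.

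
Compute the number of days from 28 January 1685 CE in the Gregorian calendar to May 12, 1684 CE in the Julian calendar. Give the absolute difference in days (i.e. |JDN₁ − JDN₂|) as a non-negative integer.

JDN of the first date = 2336522.
JDN of the second date = 2336271.
|2336271 − 2336522| = 251.

251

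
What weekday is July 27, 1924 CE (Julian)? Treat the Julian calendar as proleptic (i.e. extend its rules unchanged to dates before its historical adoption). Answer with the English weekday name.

Equivalently 9 August 1924 Gregorian, JDN 2424007.
2424007 ≡ 5 (mod 7); counting from Monday = 0 gives Saturday.

Saturday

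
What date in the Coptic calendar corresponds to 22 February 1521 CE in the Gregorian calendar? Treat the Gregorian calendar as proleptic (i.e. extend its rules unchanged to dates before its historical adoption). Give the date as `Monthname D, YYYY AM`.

Meshir 18, 1237 AM

Julian Day Number of the source date = 2276646.
Converting JDN 2276646 to the Coptic calendar gives 18 Meshir 1237 AM.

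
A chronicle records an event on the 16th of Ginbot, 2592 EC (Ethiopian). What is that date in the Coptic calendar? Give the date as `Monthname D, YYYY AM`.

Pashons 16, 2316 AM

The source date corresponds to 29 May 2600 in the Gregorian calendar (JDN 2670839).
That day falls on 16 Pashons 2316 AM in the Coptic calendar.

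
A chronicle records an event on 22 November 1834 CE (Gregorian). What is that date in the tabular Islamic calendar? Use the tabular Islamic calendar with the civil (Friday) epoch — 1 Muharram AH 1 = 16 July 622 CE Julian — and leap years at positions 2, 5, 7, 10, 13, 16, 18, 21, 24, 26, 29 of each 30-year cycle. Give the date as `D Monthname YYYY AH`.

Julian Day Number of the source date = 2391240.
Converting JDN 2391240 to the tabular Islamic calendar gives 20 Rajab 1250 AH.

20 Rajab 1250 AH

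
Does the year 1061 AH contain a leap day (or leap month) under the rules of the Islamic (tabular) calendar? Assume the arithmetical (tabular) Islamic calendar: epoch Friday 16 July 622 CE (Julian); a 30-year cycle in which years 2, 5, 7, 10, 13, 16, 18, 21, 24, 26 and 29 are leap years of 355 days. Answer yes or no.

no

Year 1061 AH is year 11 of its 30-year cycle; leap positions are 2, 5, 7, 10, 13, 16, 18, 21, 24, 26, 29, so it is a common year (354 days).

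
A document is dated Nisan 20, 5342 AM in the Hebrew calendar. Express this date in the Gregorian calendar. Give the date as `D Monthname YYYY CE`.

Julian Day Number of the source date = 2298985.
Converting JDN 2298985 to the Gregorian calendar gives 22 April 1582 CE.

22 April 1582 CE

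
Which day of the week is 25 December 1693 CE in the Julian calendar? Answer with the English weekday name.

In the Gregorian calendar this is 4 January 1694 (JDN 2339785).
JDN 2339785 mod 7 = 0, and JDN 0 was a Monday, so this is a Monday.

Monday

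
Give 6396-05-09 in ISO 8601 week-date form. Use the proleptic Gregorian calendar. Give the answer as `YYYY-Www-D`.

6396-W19-4

The weekday is Thursday (ISO weekday 4).
That Thursday belongs to ISO week 19 of ISO year 6396.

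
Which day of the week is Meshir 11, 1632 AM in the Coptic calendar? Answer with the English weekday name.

In the Gregorian calendar this is 19 February 1916 (JDN 2420913).
2420913 ≡ 5 (mod 7); counting from Monday = 0 gives Saturday.

Saturday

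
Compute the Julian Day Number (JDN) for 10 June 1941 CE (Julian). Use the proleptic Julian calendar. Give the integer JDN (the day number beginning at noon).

In the Gregorian calendar the same day is 23 June 1941.
JDN 2400001 is 17 November 1858 CE (Gregorian), MJD 0; the target day is +30168 days from there, so JDN = 2430169.

2430169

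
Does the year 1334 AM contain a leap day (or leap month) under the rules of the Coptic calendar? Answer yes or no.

1334 mod 4 = 2; in the Coptic calendar a year is leap when year mod 4 = 3, so it is a common year.

no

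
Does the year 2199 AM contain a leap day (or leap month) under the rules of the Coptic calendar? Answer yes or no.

2199 mod 4 = 3; in the Coptic calendar a year is leap when year mod 4 = 3, so it is a leap year.

yes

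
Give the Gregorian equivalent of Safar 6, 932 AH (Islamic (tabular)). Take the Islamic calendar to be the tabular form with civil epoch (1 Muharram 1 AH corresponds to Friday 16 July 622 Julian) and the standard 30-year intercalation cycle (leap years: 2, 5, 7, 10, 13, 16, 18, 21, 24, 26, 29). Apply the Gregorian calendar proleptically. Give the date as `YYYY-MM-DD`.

Both dates share Julian Day Number 2278390; in the Gregorian calendar that is 2 December 1525 CE.

1525-12-02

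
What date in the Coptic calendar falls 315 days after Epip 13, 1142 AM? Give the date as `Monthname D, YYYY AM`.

Pashons 23, 1143 AM

Counting 315 days forward from JDN 2242092 reaches JDN 2242407, which is Pashons 23, 1143 AM.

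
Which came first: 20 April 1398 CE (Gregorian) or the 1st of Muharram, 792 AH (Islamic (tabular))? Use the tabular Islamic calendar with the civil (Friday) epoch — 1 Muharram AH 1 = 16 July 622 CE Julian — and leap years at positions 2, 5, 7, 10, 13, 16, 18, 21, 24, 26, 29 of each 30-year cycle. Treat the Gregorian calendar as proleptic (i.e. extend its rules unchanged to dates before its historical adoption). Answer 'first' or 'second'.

second

The two dates have Julian Day Numbers 2231779 and 2228744 respectively.
Since 2228744 < 2231779, the second date comes first.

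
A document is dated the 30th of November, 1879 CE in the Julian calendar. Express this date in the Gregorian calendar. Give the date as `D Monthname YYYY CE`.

For dates in this range the Gregorian date is 12 days ahead of the Julian.
30 November 1879 Julian + 12 days → 12 December 1879 Gregorian.

12 December 1879 CE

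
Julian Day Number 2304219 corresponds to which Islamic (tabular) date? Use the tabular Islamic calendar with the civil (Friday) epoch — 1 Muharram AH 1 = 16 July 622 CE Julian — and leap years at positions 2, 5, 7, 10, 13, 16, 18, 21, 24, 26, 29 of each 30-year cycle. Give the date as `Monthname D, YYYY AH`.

JDN 2304219 is 20 August 1596 in the Gregorian calendar.
In the tabular Islamic calendar that day is Dhu al-Hijjah 25, 1004 AH.

Dhu al-Hijjah 25, 1004 AH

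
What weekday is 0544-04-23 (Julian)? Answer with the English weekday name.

Equivalently 25 April 544 Gregorian, JDN 1919867.
JDN 1919867 mod 7 = 5, and JDN 0 was a Monday, so this is a Saturday.

Saturday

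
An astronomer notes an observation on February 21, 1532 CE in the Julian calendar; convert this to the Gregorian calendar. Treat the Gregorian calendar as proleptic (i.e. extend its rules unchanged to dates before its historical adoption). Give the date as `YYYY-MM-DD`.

At this point the Julian calendar is 10 days behind the Gregorian.
21 February 1532 Julian + 10 days → 2 March 1532 Gregorian.

1532-03-02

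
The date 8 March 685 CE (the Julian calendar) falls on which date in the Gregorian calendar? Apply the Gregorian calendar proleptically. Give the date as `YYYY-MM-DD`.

0685-03-11

For dates in this range the Gregorian date is 3 days ahead of the Julian.
8 March 685 Julian + 3 days → 11 March 685 Gregorian.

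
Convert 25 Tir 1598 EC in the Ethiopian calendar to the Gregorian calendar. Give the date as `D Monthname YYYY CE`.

Julian Day Number of the source date = 2307669.
Converting JDN 2307669 to the Gregorian calendar gives 30 January 1606 CE.

30 January 1606 CE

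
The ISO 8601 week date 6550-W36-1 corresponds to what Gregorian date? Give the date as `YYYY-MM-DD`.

6550-08-31

ISO week 1 of 6550 is the week containing the first Thursday of 6550.
Week 36, day 1 (Monday) lands on 6550-08-31.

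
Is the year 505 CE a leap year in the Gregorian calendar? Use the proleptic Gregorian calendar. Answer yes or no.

no

505 is not divisible by 4, so it is a common year.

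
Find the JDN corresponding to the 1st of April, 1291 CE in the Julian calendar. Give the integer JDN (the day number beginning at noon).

In the proleptic Gregorian calendar the same day is 8 April 1291.
JDN 2400001 is 17 November 1858 CE (Gregorian), MJD 0; the target day is −207315 days from there, so JDN = 2192686.

2192686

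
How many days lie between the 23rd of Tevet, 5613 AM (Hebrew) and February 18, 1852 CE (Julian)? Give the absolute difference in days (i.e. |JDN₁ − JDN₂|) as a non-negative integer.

JDN of the first date = 2397857.
JDN of the second date = 2397549.
|2397549 − 2397857| = 308.

308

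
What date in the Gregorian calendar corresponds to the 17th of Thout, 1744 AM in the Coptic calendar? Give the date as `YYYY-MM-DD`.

Julian Day Number of the source date = 2461677.
Converting JDN 2461677 to the Gregorian calendar gives 28 September 2027 CE.

2027-09-28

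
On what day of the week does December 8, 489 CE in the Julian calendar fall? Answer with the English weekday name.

This is JDN 1900007 (9 December 489 Gregorian).
JDN 1900007 mod 7 = 4, and JDN 0 was a Monday, so this is a Friday.

Friday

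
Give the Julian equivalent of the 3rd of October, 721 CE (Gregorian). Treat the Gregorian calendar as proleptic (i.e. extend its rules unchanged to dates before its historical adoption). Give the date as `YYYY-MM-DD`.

At this point the Julian calendar is 4 days behind the Gregorian.
3 October 721 Gregorian − 4 days → 29 September 721 Julian.

0721-09-29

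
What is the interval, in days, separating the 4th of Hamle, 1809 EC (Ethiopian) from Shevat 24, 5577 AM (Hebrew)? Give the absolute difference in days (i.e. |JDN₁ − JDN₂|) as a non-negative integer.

150

JDN of the first date = 2384896.
JDN of the second date = 2384746.
|2384746 − 2384896| = 150.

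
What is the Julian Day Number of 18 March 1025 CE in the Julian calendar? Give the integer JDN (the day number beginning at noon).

2095516

Equivalently 24 March 1025 (proleptic Gregorian).
JDN 2400001 is 17 November 1858 CE (Gregorian), MJD 0; the target day is −304485 days from there, so JDN = 2095516.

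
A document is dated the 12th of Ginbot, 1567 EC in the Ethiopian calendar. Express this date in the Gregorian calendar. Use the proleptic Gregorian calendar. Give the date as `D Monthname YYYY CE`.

Both dates share Julian Day Number 2296453; in the Gregorian calendar that is 17 May 1575 CE.

17 May 1575 CE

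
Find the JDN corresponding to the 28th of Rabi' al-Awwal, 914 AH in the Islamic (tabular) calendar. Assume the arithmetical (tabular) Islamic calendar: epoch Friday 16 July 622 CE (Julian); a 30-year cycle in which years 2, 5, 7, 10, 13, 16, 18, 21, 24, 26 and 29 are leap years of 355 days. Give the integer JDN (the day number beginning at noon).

2272063

In the proleptic Gregorian calendar the same day is 6 August 1508.
JDN 2400001 is 17 November 1858 CE (Gregorian), MJD 0; the target day is −127938 days from there, so JDN = 2272063.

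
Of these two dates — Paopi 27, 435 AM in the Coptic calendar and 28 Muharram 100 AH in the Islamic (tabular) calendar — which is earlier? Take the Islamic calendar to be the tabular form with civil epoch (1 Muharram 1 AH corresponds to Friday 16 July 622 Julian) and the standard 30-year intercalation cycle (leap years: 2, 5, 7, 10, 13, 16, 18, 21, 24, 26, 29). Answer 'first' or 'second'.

second

Converting both to JDN: 1983604 vs 1983549; the smaller is the second.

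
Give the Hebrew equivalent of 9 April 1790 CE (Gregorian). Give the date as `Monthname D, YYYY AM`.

Nisan 25, 5550 AM

Both dates share Julian Day Number 2374943; in the Hebrew calendar that is 25 Nisan 5550 AM.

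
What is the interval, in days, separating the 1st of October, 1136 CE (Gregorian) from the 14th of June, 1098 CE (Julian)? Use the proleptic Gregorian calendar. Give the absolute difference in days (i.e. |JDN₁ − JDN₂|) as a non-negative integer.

13982

First date → JDN 2136249; second date → JDN 2122267.
The interval is |2136249 − 2122267| = 13982 days.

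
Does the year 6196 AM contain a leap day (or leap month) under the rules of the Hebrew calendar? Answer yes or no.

no

Hebrew year 6196 is year 2 of its 19-year Metonic cycle; leap years are at positions 3, 6, 8, 11, 14, 17, 19, so it is a common year (12 months).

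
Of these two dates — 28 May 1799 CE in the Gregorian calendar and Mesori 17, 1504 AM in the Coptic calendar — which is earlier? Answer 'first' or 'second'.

Converting both to JDN: 2378279 vs 2374347; the smaller is the second.

second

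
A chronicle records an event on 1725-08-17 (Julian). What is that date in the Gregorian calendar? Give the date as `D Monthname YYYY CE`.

For dates in this range the Gregorian date is 11 days ahead of the Julian.
17 August 1725 Julian + 11 days → 28 August 1725 Gregorian.

28 August 1725 CE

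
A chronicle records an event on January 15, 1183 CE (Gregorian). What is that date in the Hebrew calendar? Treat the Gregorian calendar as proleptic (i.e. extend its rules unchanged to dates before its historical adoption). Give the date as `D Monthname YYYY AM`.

Both dates share Julian Day Number 2153156; in the Hebrew calendar that is 13 Shevat 4943 AM.

13 Shevat 4943 AM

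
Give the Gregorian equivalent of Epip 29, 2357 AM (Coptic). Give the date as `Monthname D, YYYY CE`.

Both dates share Julian Day Number 2685887; in the Gregorian calendar that is 10 August 2641 CE.

August 10, 2641 CE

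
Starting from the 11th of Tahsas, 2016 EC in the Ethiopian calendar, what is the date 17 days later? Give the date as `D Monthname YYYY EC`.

The starting date is JDN 2460300; 2460300 + 17 = 2460317.
JDN 2460317 corresponds to 28 Tahsas 2016 EC.

28 Tahsas 2016 EC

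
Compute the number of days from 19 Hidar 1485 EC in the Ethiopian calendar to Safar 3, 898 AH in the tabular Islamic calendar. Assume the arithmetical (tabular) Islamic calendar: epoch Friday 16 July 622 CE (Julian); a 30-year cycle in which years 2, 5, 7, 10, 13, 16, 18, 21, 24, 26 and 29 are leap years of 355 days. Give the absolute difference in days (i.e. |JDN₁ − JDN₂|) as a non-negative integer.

JDN of the first date = 2266330.
JDN of the second date = 2266339.
|2266339 − 2266330| = 9.

9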